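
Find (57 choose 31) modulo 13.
6

Using Lucas' theorem:
Write n=57 and k=31 in base 13:
n in base 13: [4, 5]
k in base 13: [2, 5]
C(57,31) mod 13 = ∏ C(n_i, k_i) mod 13
Digit binomials (mod 13): C(4,2) = 6; C(5,5) = 1
Product: 6 × 1 = 6 ≡ 6 (mod 13)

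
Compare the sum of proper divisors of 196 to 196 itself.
abundant

Proper divisors of 196: sum = 1 + 2 + 4 + 7 + 14 + 28 + 49 + 98 = 203
Since 203 > 196, 196 is abundant.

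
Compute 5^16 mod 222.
145

Repeated squaring. Binary of 16 = 10000.
5^1 ≡ 5 (mod 222); 5^2 ≡ 25 (mod 222); 5^4 ≡ 181 (mod 222); 5^8 ≡ 127 (mod 222); 5^16 ≡ 145 (mod 222)
5^16 = 5^16 ≡ 145 (mod 222)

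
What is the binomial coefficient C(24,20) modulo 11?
0

Using Lucas' theorem:
Write n=24 and k=20 in base 11:
n in base 11: [2, 2]
k in base 11: [1, 9]
C(24,20) mod 11 = ∏ C(n_i, k_i) mod 11
Digit binomials (mod 11): C(2,1) = 2; C(2,9) = 0 (k_i > n_i)
Product: 2 × 0 = 0 ≡ 0 (mod 11)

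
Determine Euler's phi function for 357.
192

357 = 3 × 7 × 17
φ(n) = n × ∏(1 - 1/p) for each prime p dividing n
φ(357) = 357 × (1 - 1/3) × (1 - 1/7) × (1 - 1/17) = 192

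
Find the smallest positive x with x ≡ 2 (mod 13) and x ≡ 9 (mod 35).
184

Using Chinese Remainder Theorem:
M = 13 × 35 = 455
M1 = 35, M2 = 13
y1 = 35^(-1) mod 13 = 3
y2 = 13^(-1) mod 35 = 27
x = (2×35×3 + 9×13×27) mod 455 = 184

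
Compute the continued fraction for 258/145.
[1; 1, 3, 1, 1, 7, 2]

Euclidean algorithm steps:
258 = 1 × 145 + 113
145 = 1 × 113 + 32
113 = 3 × 32 + 17
32 = 1 × 17 + 15
17 = 1 × 15 + 2
15 = 7 × 2 + 1
2 = 2 × 1 + 0
Continued fraction: [1; 1, 3, 1, 1, 7, 2]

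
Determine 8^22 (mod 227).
189

Repeated squaring. Binary of 22 = 10110.
8^1 ≡ 8 (mod 227); 8^2 ≡ 64 (mod 227); 8^4 ≡ 10 (mod 227); 8^8 ≡ 100 (mod 227); 8^16 ≡ 12 (mod 227)
8^22 = 8^2 × 8^4 × 8^16 ≡ 189 (mod 227)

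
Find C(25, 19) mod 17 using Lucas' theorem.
11

Using Lucas' theorem:
Write n=25 and k=19 in base 17:
n in base 17: [1, 8]
k in base 17: [1, 2]
C(25,19) mod 17 = ∏ C(n_i, k_i) mod 17
Digit binomials (mod 17): C(1,1) = 1; C(8,2) = 28 ≡ 11
Product: 1 × 11 = 11 ≡ 11 (mod 17)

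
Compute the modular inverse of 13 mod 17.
4

gcd(13, 17) = 1, so the inverse exists.
Extended Euclidean algorithm on (17, 13):
17 = 1 × 13 + 4  ⟹  4 = (1)·17 + (-1)·13
13 = 3 × 4 + 1  ⟹  1 = (-3)·17 + (4)·13
So (4)·13 ≡ 1 (mod 17), i.e. 13^(-1) ≡ 4 (mod 17).
Check: 13 × 4 = 52 ≡ 1 (mod 17)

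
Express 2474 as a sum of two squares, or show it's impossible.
25² + 43² (a=25, b=43)

Factorization: 2474 = 2 × 1237
By Fermat: n is sum of two squares iff every prime p ≡ 3 (mod 4) appears to even power.
All primes ≡ 3 (mod 4) appear to even power.
Search a = 0, 1, 2, … for 2474 - a² a perfect square: first hit at a = 25: 2474 - 625 = 1849 = 43².
2474 = 25² + 43² = 625 + 1849 ✓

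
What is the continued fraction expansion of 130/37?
[3; 1, 1, 18]

Euclidean algorithm steps:
130 = 3 × 37 + 19
37 = 1 × 19 + 18
19 = 1 × 18 + 1
18 = 18 × 1 + 0
Continued fraction: [3; 1, 1, 18]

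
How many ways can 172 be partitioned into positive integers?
330495499613

p(n) counts ways to write n as a sum of positive integers (order ignored).
Euler's pentagonal recurrence: p(k) = p(k-1) + p(k-2) - p(k-5) - p(k-7) + p(k-12) + p(k-15) - ... (offsets j(3j∓1)/2, signs ++--, p(0)=1, p(<0)=0).
DP table for k = 0..171: p(0)=1, p(1)=1, p(2)=2, p(3)=3, p(4)=5, p(5)=7, p(6)=11, p(7)=15, p(8)=22, p(9)=30, p(10)=42, p(11)=56, p(12)=77, p(13)=101, p(14)=135, p(15)=176, p(16)=231, p(17)=297, p(18)=385, p(19)=490, p(20)=627, p(21)=792, p(22)=1002, p(23)=1255, p(24)=1575, p(25)=1958, p(26)=2436, p(27)=3010, p(28)=3718, p(29)=4565, p(30)=5604, p(31)=6842, p(32)=8349, p(33)=10143, p(34)=12310, p(35)=14883, p(36)=17977, p(37)=21637, p(38)=26015, p(39)=31185, p(40)=37338, p(41)=44583, p(42)=53174, p(43)=63261, p(44)=75175, p(45)=89134, p(46)=105558, p(47)=124754, p(48)=147273, p(49)=173525, p(50)=204226, p(51)=239943, p(52)=281589, p(53)=329931, p(54)=386155, p(55)=451276, p(56)=526823, p(57)=614154, p(58)=715220, p(59)=831820, p(60)=966467, p(61)=1121505, p(62)=1300156, p(63)=1505499, p(64)=1741630, p(65)=2012558, p(66)=2323520, p(67)=2679689, p(68)=3087735, p(69)=3554345, p(70)=4087968, p(71)=4697205, p(72)=5392783, p(73)=6185689, p(74)=7089500, p(75)=8118264, p(76)=9289091, p(77)=10619863, p(78)=12132164, p(79)=13848650, p(80)=15796476, p(81)=18004327, p(82)=20506255, p(83)=23338469, p(84)=26543660, p(85)=30167357, p(86)=34262962, p(87)=38887673, p(88)=44108109, p(89)=49995925, p(90)=56634173, p(91)=64112359, p(92)=72533807, p(93)=82010177, p(94)=92669720, p(95)=104651419, p(96)=118114304, p(97)=133230930, p(98)=150198136, p(99)=169229875, p(100)=190569292, p(101)=214481126, p(102)=241265379, p(103)=271248950, p(104)=304801365, p(105)=342325709, p(106)=384276336, p(107)=431149389, p(108)=483502844, p(109)=541946240, p(110)=607163746, p(111)=679903203, p(112)=761002156, p(113)=851376628, p(114)=952050665, p(115)=1064144451, p(116)=1188908248, p(117)=1327710076, p(118)=1482074143, p(119)=1653668665, p(120)=1844349560, p(121)=2056148051, p(122)=2291320912, p(123)=2552338241, p(124)=2841940500, p(125)=3163127352, p(126)=3519222692, p(127)=3913864295, p(128)=4351078600, p(129)=4835271870, p(130)=5371315400, p(131)=5964539504, p(132)=6620830889, p(133)=7346629512, p(134)=8149040695, p(135)=9035836076, p(136)=10015581680, p(137)=11097645016, p(138)=12292341831, p(139)=13610949895, p(140)=15065878135, p(141)=16670689208, p(142)=18440293320, p(143)=20390982757, p(144)=22540654445, p(145)=24908858009, p(146)=27517052599, p(147)=30388671978, p(148)=33549419497, p(149)=37027355200, p(150)=40853235313, p(151)=45060624582, p(152)=49686288421, p(153)=54770336324, p(154)=60356673280, p(155)=66493182097, p(156)=73232243759, p(157)=80630964769, p(158)=88751778802, p(159)=97662728555, p(160)=107438159466, p(161)=118159068427, p(162)=129913904637, p(163)=142798995930, p(164)=156919475295, p(165)=172389800255, p(166)=189334822579, p(167)=207890420102, p(168)=228204732751, p(169)=250438925115, p(170)=274768617130, p(171)=301384802048.
Final step: p(172) = p(171) + p(170) - p(167) - p(165) + p(160) + p(157) - p(150) - p(146) + p(137) + p(132) - p(121) - p(115) + p(102) + p(95) - p(80) - p(72) + p(55) + p(46) - p(27) - p(17)
= 301384802048 + 274768617130 - 207890420102 - 172389800255 + 107438159466 + 80630964769 - 40853235313 - 27517052599 + 11097645016 + 6620830889 - 2056148051 - 1064144451 + 241265379 + 104651419 - 15796476 - 5392783 + 451276 + 105558 - 3010 - 297
= 330495499613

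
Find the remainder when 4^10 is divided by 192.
64

Repeated squaring. Binary of 10 = 1010.
4^1 ≡ 4 (mod 192); 4^2 ≡ 16 (mod 192); 4^4 ≡ 64 (mod 192); 4^8 ≡ 64 (mod 192)
4^10 = 4^2 × 4^8 ≡ 64 (mod 192)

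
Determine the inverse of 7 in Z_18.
13

gcd(7, 18) = 1, so the inverse exists.
Extended Euclidean algorithm on (18, 7):
18 = 2 × 7 + 4  ⟹  4 = (1)·18 + (-2)·7
7 = 1 × 4 + 3  ⟹  3 = (-1)·18 + (3)·7
4 = 1 × 3 + 1  ⟹  1 = (2)·18 + (-5)·7
So (-5)·7 ≡ 1 (mod 18), i.e. 7^(-1) ≡ -5 ≡ 13 (mod 18).
Check: 7 × 13 = 91 ≡ 1 (mod 18)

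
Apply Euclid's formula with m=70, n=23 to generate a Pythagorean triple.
(4371, 3220, 5429)

Euclid's formula: a = m² - n², b = 2mn, c = m² + n²
m = 70, n = 23
a = 70² - 23² = 4900 - 529 = 4371
b = 2 × 70 × 23 = 3220
c = 70² + 23² = 4900 + 529 = 5429
Verification: 4371² + 3220² = 19105641 + 10368400 = 29474041 = 5429² ✓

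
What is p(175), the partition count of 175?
435157697830

p(n) counts ways to write n as a sum of positive integers (order ignored).
Euler's pentagonal recurrence: p(k) = p(k-1) + p(k-2) - p(k-5) - p(k-7) + p(k-12) + p(k-15) - ... (offsets j(3j∓1)/2, signs ++--, p(0)=1, p(<0)=0).
DP table for k = 0..174: p(0)=1, p(1)=1, p(2)=2, p(3)=3, p(4)=5, p(5)=7, p(6)=11, p(7)=15, p(8)=22, p(9)=30, p(10)=42, p(11)=56, p(12)=77, p(13)=101, p(14)=135, p(15)=176, p(16)=231, p(17)=297, p(18)=385, p(19)=490, p(20)=627, p(21)=792, p(22)=1002, p(23)=1255, p(24)=1575, p(25)=1958, p(26)=2436, p(27)=3010, p(28)=3718, p(29)=4565, p(30)=5604, p(31)=6842, p(32)=8349, p(33)=10143, p(34)=12310, p(35)=14883, p(36)=17977, p(37)=21637, p(38)=26015, p(39)=31185, p(40)=37338, p(41)=44583, p(42)=53174, p(43)=63261, p(44)=75175, p(45)=89134, p(46)=105558, p(47)=124754, p(48)=147273, p(49)=173525, p(50)=204226, p(51)=239943, p(52)=281589, p(53)=329931, p(54)=386155, p(55)=451276, p(56)=526823, p(57)=614154, p(58)=715220, p(59)=831820, p(60)=966467, p(61)=1121505, p(62)=1300156, p(63)=1505499, p(64)=1741630, p(65)=2012558, p(66)=2323520, p(67)=2679689, p(68)=3087735, p(69)=3554345, p(70)=4087968, p(71)=4697205, p(72)=5392783, p(73)=6185689, p(74)=7089500, p(75)=8118264, p(76)=9289091, p(77)=10619863, p(78)=12132164, p(79)=13848650, p(80)=15796476, p(81)=18004327, p(82)=20506255, p(83)=23338469, p(84)=26543660, p(85)=30167357, p(86)=34262962, p(87)=38887673, p(88)=44108109, p(89)=49995925, p(90)=56634173, p(91)=64112359, p(92)=72533807, p(93)=82010177, p(94)=92669720, p(95)=104651419, p(96)=118114304, p(97)=133230930, p(98)=150198136, p(99)=169229875, p(100)=190569292, p(101)=214481126, p(102)=241265379, p(103)=271248950, p(104)=304801365, p(105)=342325709, p(106)=384276336, p(107)=431149389, p(108)=483502844, p(109)=541946240, p(110)=607163746, p(111)=679903203, p(112)=761002156, p(113)=851376628, p(114)=952050665, p(115)=1064144451, p(116)=1188908248, p(117)=1327710076, p(118)=1482074143, p(119)=1653668665, p(120)=1844349560, p(121)=2056148051, p(122)=2291320912, p(123)=2552338241, p(124)=2841940500, p(125)=3163127352, p(126)=3519222692, p(127)=3913864295, p(128)=4351078600, p(129)=4835271870, p(130)=5371315400, p(131)=5964539504, p(132)=6620830889, p(133)=7346629512, p(134)=8149040695, p(135)=9035836076, p(136)=10015581680, p(137)=11097645016, p(138)=12292341831, p(139)=13610949895, p(140)=15065878135, p(141)=16670689208, p(142)=18440293320, p(143)=20390982757, p(144)=22540654445, p(145)=24908858009, p(146)=27517052599, p(147)=30388671978, p(148)=33549419497, p(149)=37027355200, p(150)=40853235313, p(151)=45060624582, p(152)=49686288421, p(153)=54770336324, p(154)=60356673280, p(155)=66493182097, p(156)=73232243759, p(157)=80630964769, p(158)=88751778802, p(159)=97662728555, p(160)=107438159466, p(161)=118159068427, p(162)=129913904637, p(163)=142798995930, p(164)=156919475295, p(165)=172389800255, p(166)=189334822579, p(167)=207890420102, p(168)=228204732751, p(169)=250438925115, p(170)=274768617130, p(171)=301384802048, p(172)=330495499613, p(173)=362326859895, p(174)=397125074750.
Final step: p(175) = p(174) + p(173) - p(170) - p(168) + p(163) + p(160) - p(153) - p(149) + p(140) + p(135) - p(124) - p(118) + p(105) + p(98) - p(83) - p(75) + p(58) + p(49) - p(30) - p(20)
= 397125074750 + 362326859895 - 274768617130 - 228204732751 + 142798995930 + 107438159466 - 54770336324 - 37027355200 + 15065878135 + 9035836076 - 2841940500 - 1482074143 + 342325709 + 150198136 - 23338469 - 8118264 + 715220 + 173525 - 5604 - 627
= 435157697830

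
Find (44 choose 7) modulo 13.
0

Using Lucas' theorem:
Write n=44 and k=7 in base 13:
n in base 13: [3, 5]
k in base 13: [0, 7]
C(44,7) mod 13 = ∏ C(n_i, k_i) mod 13
Digit binomials (mod 13): C(3,0) = 1; C(5,7) = 0 (k_i > n_i)
Product: 1 × 0 = 0 ≡ 0 (mod 13)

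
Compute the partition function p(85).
30167357

p(n) counts ways to write n as a sum of positive integers (order ignored).
Euler's pentagonal recurrence: p(k) = p(k-1) + p(k-2) - p(k-5) - p(k-7) + p(k-12) + p(k-15) - ... (offsets j(3j∓1)/2, signs ++--, p(0)=1, p(<0)=0).
DP table for k = 0..84: p(0)=1, p(1)=1, p(2)=2, p(3)=3, p(4)=5, p(5)=7, p(6)=11, p(7)=15, p(8)=22, p(9)=30, p(10)=42, p(11)=56, p(12)=77, p(13)=101, p(14)=135, p(15)=176, p(16)=231, p(17)=297, p(18)=385, p(19)=490, p(20)=627, p(21)=792, p(22)=1002, p(23)=1255, p(24)=1575, p(25)=1958, p(26)=2436, p(27)=3010, p(28)=3718, p(29)=4565, p(30)=5604, p(31)=6842, p(32)=8349, p(33)=10143, p(34)=12310, p(35)=14883, p(36)=17977, p(37)=21637, p(38)=26015, p(39)=31185, p(40)=37338, p(41)=44583, p(42)=53174, p(43)=63261, p(44)=75175, p(45)=89134, p(46)=105558, p(47)=124754, p(48)=147273, p(49)=173525, p(50)=204226, p(51)=239943, p(52)=281589, p(53)=329931, p(54)=386155, p(55)=451276, p(56)=526823, p(57)=614154, p(58)=715220, p(59)=831820, p(60)=966467, p(61)=1121505, p(62)=1300156, p(63)=1505499, p(64)=1741630, p(65)=2012558, p(66)=2323520, p(67)=2679689, p(68)=3087735, p(69)=3554345, p(70)=4087968, p(71)=4697205, p(72)=5392783, p(73)=6185689, p(74)=7089500, p(75)=8118264, p(76)=9289091, p(77)=10619863, p(78)=12132164, p(79)=13848650, p(80)=15796476, p(81)=18004327, p(82)=20506255, p(83)=23338469, p(84)=26543660.
Final step: p(85) = p(84) + p(83) - p(80) - p(78) + p(73) + p(70) - p(63) - p(59) + p(50) + p(45) - p(34) - p(28) + p(15) + p(8)
= 26543660 + 23338469 - 15796476 - 12132164 + 6185689 + 4087968 - 1505499 - 831820 + 204226 + 89134 - 12310 - 3718 + 176 + 22
= 30167357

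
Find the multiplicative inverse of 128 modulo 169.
136

gcd(128, 169) = 1, so the inverse exists.
Extended Euclidean algorithm on (169, 128):
169 = 1 × 128 + 41  ⟹  41 = (1)·169 + (-1)·128
128 = 3 × 41 + 5  ⟹  5 = (-3)·169 + (4)·128
41 = 8 × 5 + 1  ⟹  1 = (25)·169 + (-33)·128
So (-33)·128 ≡ 1 (mod 169), i.e. 128^(-1) ≡ -33 ≡ 136 (mod 169).
Check: 128 × 136 = 17408 ≡ 1 (mod 169)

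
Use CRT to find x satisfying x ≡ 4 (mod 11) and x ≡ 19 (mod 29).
48

Using Chinese Remainder Theorem:
M = 11 × 29 = 319
M1 = 29, M2 = 11
y1 = 29^(-1) mod 11 = 8
y2 = 11^(-1) mod 29 = 8
x = (4×29×8 + 19×11×8) mod 319 = 48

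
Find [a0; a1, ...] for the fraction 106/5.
[21; 5]

Euclidean algorithm steps:
106 = 21 × 5 + 1
5 = 5 × 1 + 0
Continued fraction: [21; 5]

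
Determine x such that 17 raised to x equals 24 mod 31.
19

Baby-step giant-step with step n = ⌈√31⌉ = 6.
Baby steps 17^j mod 31 (j:value) for j=0..5: 0:1, 1:17, 2:10, 3:15, 4:7, 5:26.
Giant-step multiplier: 17^(-6) ≡ 17^(30-6) = 17^24 ≡ 4 (mod 31).
Giant steps γ_i = 24·4^i mod 31: γ_0=24, γ_1=3, γ_2=12, γ_3=17 (in table at j=1).
x = i·n + j = 3·6 + 1 = 19.
Check: 17^19 ≡ 24 (mod 31).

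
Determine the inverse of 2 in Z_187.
94

gcd(2, 187) = 1, so the inverse exists.
Extended Euclidean algorithm on (187, 2):
187 = 93 × 2 + 1  ⟹  1 = (1)·187 + (-93)·2
So (-93)·2 ≡ 1 (mod 187), i.e. 2^(-1) ≡ -93 ≡ 94 (mod 187).
Check: 2 × 94 = 188 ≡ 1 (mod 187)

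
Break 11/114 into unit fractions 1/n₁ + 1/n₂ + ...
1/11 + 1/180 + 1/37620

Greedy algorithm:
11/114: ceiling(114/11) = 11, use 1/11
7/1254: ceiling(1254/7) = 180, use 1/180
1/37620: ceiling(37620/1) = 37620, use 1/37620
Result: 11/114 = 1/11 + 1/180 + 1/37620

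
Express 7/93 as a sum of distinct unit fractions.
1/14 + 1/261 + 1/113274

Greedy algorithm:
7/93: ceiling(93/7) = 14, use 1/14
5/1302: ceiling(1302/5) = 261, use 1/261
1/113274: ceiling(113274/1) = 113274, use 1/113274
Result: 7/93 = 1/14 + 1/261 + 1/113274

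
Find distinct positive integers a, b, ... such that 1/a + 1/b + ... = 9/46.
1/6 + 1/35 + 1/2415

Greedy algorithm:
9/46: ceiling(46/9) = 6, use 1/6
2/69: ceiling(69/2) = 35, use 1/35
1/2415: ceiling(2415/1) = 2415, use 1/2415
Result: 9/46 = 1/6 + 1/35 + 1/2415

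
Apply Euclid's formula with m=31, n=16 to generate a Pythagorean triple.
(705, 992, 1217)

Euclid's formula: a = m² - n², b = 2mn, c = m² + n²
m = 31, n = 16
a = 31² - 16² = 961 - 256 = 705
b = 2 × 31 × 16 = 992
c = 31² + 16² = 961 + 256 = 1217
Verification: 705² + 992² = 497025 + 984064 = 1481089 = 1217² ✓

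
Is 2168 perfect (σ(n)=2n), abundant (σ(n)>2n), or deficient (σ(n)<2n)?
deficient

Proper divisors of 2168: sum = 1 + 2 + 4 + 8 + 271 + 542 + 1084 = 1912
Since 1912 < 2168, 2168 is deficient.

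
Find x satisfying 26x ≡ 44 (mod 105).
x ≡ 34 (mod 105)

gcd(26, 105) = 1, which divides 44, so solutions exist.
Find 26^(-1) mod 105 by the extended Euclidean algorithm:
105 = 4 × 26 + 1  ⟹  1 = (1)·105 + (-4)·26
So (-4)·26 ≡ 1 (mod 105), i.e. 26^(-1) ≡ -4 ≡ 101 (mod 105).
x ≡ 101 × 44 = 4444 ≡ 34 (mod 105).
Check: 26 × 34 = 884 ≡ 44 (mod 105).
Unique solution: x ≡ 34 (mod 105)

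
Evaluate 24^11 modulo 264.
24

Repeated squaring. Binary of 11 = 1011.
24^1 ≡ 24 (mod 264); 24^2 ≡ 48 (mod 264); 24^4 ≡ 192 (mod 264); 24^8 ≡ 168 (mod 264)
24^11 = 24^1 × 24^2 × 24^8 ≡ 24 (mod 264)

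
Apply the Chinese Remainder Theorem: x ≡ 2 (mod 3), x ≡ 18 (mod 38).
56

Using Chinese Remainder Theorem:
M = 3 × 38 = 114
M1 = 38, M2 = 3
y1 = 38^(-1) mod 3 = 2
y2 = 3^(-1) mod 38 = 13
x = (2×38×2 + 18×3×13) mod 114 = 56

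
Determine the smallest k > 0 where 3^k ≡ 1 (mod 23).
11

23 is prime, so ord(3) divides φ(23) = 22.
Divisors of 22: 1, 2, 11, 22.
Repeated squaring: 3^1 ≡ 3, 3^2 ≡ 9, 3^4 ≡ 12, 3^8 ≡ 6, 3^16 ≡ 13 (mod 23).
Test 3^d mod 23 for each divisor d in increasing order:
3^1 ≡ 3
3^2 ≡ 9
3^11 = 3^8·3^2·3^1 ≡ 1  ← first divisor giving 1
The order is 11.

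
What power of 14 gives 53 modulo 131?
78

Baby-step giant-step with step n = ⌈√131⌉ = 12.
Baby steps 14^j mod 131 (j:value) for j=0..11: 0:1, 1:14, 2:65, 3:124, 4:33, 5:69, 6:49, 7:31, 8:41, 9:50, 10:45, 11:106.
Giant-step multiplier: 14^(-12) ≡ 14^(130-12) = 14^118 ≡ 64 (mod 131).
Giant steps γ_i = 53·64^i mod 131: γ_0=53, γ_1=117, γ_2=21, γ_3=34, γ_4=80, γ_5=11, γ_6=49 (in table at j=6).
x = i·n + j = 6·12 + 6 = 78.
Check: 14^78 ≡ 53 (mod 131).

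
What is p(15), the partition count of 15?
176

p(n) counts ways to write n as a sum of positive integers (order ignored).
Euler's pentagonal recurrence: p(k) = p(k-1) + p(k-2) - p(k-5) - p(k-7) + p(k-12) + p(k-15) - ... (offsets j(3j∓1)/2, signs ++--, p(0)=1, p(<0)=0).
DP table for k = 0..14: p(0)=1, p(1)=1, p(2)=2, p(3)=3, p(4)=5, p(5)=7, p(6)=11, p(7)=15, p(8)=22, p(9)=30, p(10)=42, p(11)=56, p(12)=77, p(13)=101, p(14)=135.
Final step: p(15) = p(14) + p(13) - p(10) - p(8) + p(3) + p(0)
= 135 + 101 - 42 - 22 + 3 + 1
= 176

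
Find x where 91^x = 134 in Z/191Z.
84

Baby-step giant-step with step n = ⌈√191⌉ = 14.
Baby steps 91^j mod 191 (j:value) for j=0..13: 0:1, 1:91, 2:68, 3:76, 4:40, 5:11, 6:46, 7:175, 8:72, 9:58, 10:121, 11:124, 12:15, 13:28.
Giant-step multiplier: 91^(-14) ≡ 91^(190-14) = 91^176 ≡ 144 (mod 191).
Giant steps γ_i = 134·144^i mod 191: γ_0=134, γ_1=5, γ_2=147, γ_3=158, γ_4=23, γ_5=65, γ_6=1 (in table at j=0).
x = i·n + j = 6·14 + 0 = 84.
Check: 91^84 ≡ 134 (mod 191).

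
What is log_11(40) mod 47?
21

Baby-step giant-step with step n = ⌈√47⌉ = 7.
Baby steps 11^j mod 47 (j:value) for j=0..6: 0:1, 1:11, 2:27, 3:15, 4:24, 5:29, 6:37.
Giant-step multiplier: 11^(-7) ≡ 11^(46-7) = 11^39 ≡ 44 (mod 47).
Giant steps γ_i = 40·44^i mod 47: γ_0=40, γ_1=21, γ_2=31, γ_3=1 (in table at j=0).
x = i·n + j = 3·7 + 0 = 21.
Check: 11^21 ≡ 40 (mod 47).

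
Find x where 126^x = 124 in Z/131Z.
101

Baby-step giant-step with step n = ⌈√131⌉ = 12.
Baby steps 126^j mod 131 (j:value) for j=0..11: 0:1, 1:126, 2:25, 3:6, 4:101, 5:19, 6:36, 7:82, 8:114, 9:85, 10:99, 11:29.
Giant-step multiplier: 126^(-12) ≡ 126^(130-12) = 126^118 ≡ 28 (mod 131).
Giant steps γ_i = 124·28^i mod 131: γ_0=124, γ_1=66, γ_2=14, γ_3=130, γ_4=103, γ_5=2, γ_6=56, γ_7=127, γ_8=19 (in table at j=5).
x = i·n + j = 8·12 + 5 = 101.
Check: 126^101 ≡ 124 (mod 131).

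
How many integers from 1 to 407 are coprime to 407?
360

407 = 11 × 37
φ(n) = n × ∏(1 - 1/p) for each prime p dividing n
φ(407) = 407 × (1 - 1/11) × (1 - 1/37) = 360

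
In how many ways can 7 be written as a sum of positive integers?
15

p(n) counts ways to write n as a sum of positive integers (order ignored).
Examples: 7; 6 + 1; 5 + 2; 5 + 1 + 1; 4 + 3; ... (15 total)
p(7) = 15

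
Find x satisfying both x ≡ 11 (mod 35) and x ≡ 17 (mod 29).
46

Using Chinese Remainder Theorem:
M = 35 × 29 = 1015
M1 = 29, M2 = 35
y1 = 29^(-1) mod 35 = 29
y2 = 35^(-1) mod 29 = 5
x = (11×29×29 + 17×35×5) mod 1015 = 46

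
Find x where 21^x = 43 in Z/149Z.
45

Baby-step giant-step with step n = ⌈√149⌉ = 13.
Baby steps 21^j mod 149 (j:value) for j=0..12: 0:1, 1:21, 2:143, 3:23, 4:36, 5:11, 6:82, 7:83, 8:104, 9:98, 10:121, 11:8, 12:19.
Giant-step multiplier: 21^(-13) ≡ 21^(148-13) = 21^135 ≡ 90 (mod 149).
Giant steps γ_i = 43·90^i mod 149: γ_0=43, γ_1=145, γ_2=87, γ_3=82 (in table at j=6).
x = i·n + j = 3·13 + 6 = 45.
Check: 21^45 ≡ 43 (mod 149).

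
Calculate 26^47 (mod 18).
8

Repeated squaring. Binary of 47 = 101111.
26^1 ≡ 8 (mod 18); 26^2 ≡ 10 (mod 18); 26^4 ≡ 10 (mod 18); 26^8 ≡ 10 (mod 18); 26^16 ≡ 10 (mod 18); 26^32 ≡ 10 (mod 18)
26^47 = 26^1 × 26^2 × 26^4 × 26^8 × 26^32 ≡ 8 (mod 18)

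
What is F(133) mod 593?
40

Matrix identity: Q^n = [[F_(n+1), F_n], [F_n, F_(n-1)]] with Q = [[1,1],[1,0]].
n = 133 = 10000101₂. Square-and-multiply, entries mod 593:
Q^1 = [[1,1],[1,0]]
Q^2 = (Q^1)² = [[2,1],[1,1]]
Q^4 = (Q^2)² = [[5,3],[3,2]]
Q^8 = (Q^4)² = [[34,21],[21,13]]
Q^16 = (Q^8)² = [[411,394],[394,17]]
Q^33 = (Q^16)²·Q = [[6,379],[379,220]]
Q^66 = (Q^33)² = [[171,262],[262,502]]
Q^133 = (Q^66)²·Q = [[245,40],[40,205]]
F_133 mod 593 = Q^133[0][1] = 40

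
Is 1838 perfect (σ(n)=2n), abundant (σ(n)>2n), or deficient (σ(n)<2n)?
deficient

Proper divisors of 1838: sum = 1 + 2 + 919 = 922
Since 922 < 1838, 1838 is deficient.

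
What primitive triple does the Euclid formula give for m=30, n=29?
(59, 1740, 1741)

Euclid's formula: a = m² - n², b = 2mn, c = m² + n²
m = 30, n = 29
a = 30² - 29² = 900 - 841 = 59
b = 2 × 30 × 29 = 1740
c = 30² + 29² = 900 + 841 = 1741
Verification: 59² + 1740² = 3481 + 3027600 = 3031081 = 1741² ✓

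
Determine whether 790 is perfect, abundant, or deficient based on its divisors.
deficient

Proper divisors of 790: sum = 1 + 2 + 5 + 10 + 79 + 158 + 395 = 650
Since 650 < 790, 790 is deficient.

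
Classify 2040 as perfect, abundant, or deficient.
abundant

Proper divisors of 2040: sum = 1 + 2 + 3 + 4 + 5 + 6 + 8 + 10 + ... + 408 + 510 + 680 + 1020 (31 divisors) = 4440
Since 4440 > 2040, 2040 is abundant.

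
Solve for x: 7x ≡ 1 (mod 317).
136

gcd(7, 317) = 1, so the inverse exists.
Extended Euclidean algorithm on (317, 7):
317 = 45 × 7 + 2  ⟹  2 = (1)·317 + (-45)·7
7 = 3 × 2 + 1  ⟹  1 = (-3)·317 + (136)·7
So (136)·7 ≡ 1 (mod 317), i.e. 7^(-1) ≡ 136 (mod 317).
Check: 7 × 136 = 952 ≡ 1 (mod 317)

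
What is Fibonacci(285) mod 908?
78

Matrix identity: Q^n = [[F_(n+1), F_n], [F_n, F_(n-1)]] with Q = [[1,1],[1,0]].
n = 285 = 100011101₂. Square-and-multiply, entries mod 908:
Q^1 = [[1,1],[1,0]]
Q^2 = (Q^1)² = [[2,1],[1,1]]
Q^4 = (Q^2)² = [[5,3],[3,2]]
Q^8 = (Q^4)² = [[34,21],[21,13]]
Q^17 = (Q^8)²·Q = [[768,689],[689,79]]
Q^35 = (Q^17)²·Q = [[108,369],[369,647]]
Q^71 = (Q^35)²·Q = [[568,729],[729,747]]
Q^142 = (Q^71)² = [[545,695],[695,758]]
Q^285 = (Q^142)²·Q = [[387,78],[78,309]]
F_285 mod 908 = Q^285[0][1] = 78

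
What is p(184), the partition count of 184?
980462880430

p(n) counts ways to write n as a sum of positive integers (order ignored).
Euler's pentagonal recurrence: p(k) = p(k-1) + p(k-2) - p(k-5) - p(k-7) + p(k-12) + p(k-15) - ... (offsets j(3j∓1)/2, signs ++--, p(0)=1, p(<0)=0).
DP table for k = 0..183: p(0)=1, p(1)=1, p(2)=2, p(3)=3, p(4)=5, p(5)=7, p(6)=11, p(7)=15, p(8)=22, p(9)=30, p(10)=42, p(11)=56, p(12)=77, p(13)=101, p(14)=135, p(15)=176, p(16)=231, p(17)=297, p(18)=385, p(19)=490, p(20)=627, p(21)=792, p(22)=1002, p(23)=1255, p(24)=1575, p(25)=1958, p(26)=2436, p(27)=3010, p(28)=3718, p(29)=4565, p(30)=5604, p(31)=6842, p(32)=8349, p(33)=10143, p(34)=12310, p(35)=14883, p(36)=17977, p(37)=21637, p(38)=26015, p(39)=31185, p(40)=37338, p(41)=44583, p(42)=53174, p(43)=63261, p(44)=75175, p(45)=89134, p(46)=105558, p(47)=124754, p(48)=147273, p(49)=173525, p(50)=204226, p(51)=239943, p(52)=281589, p(53)=329931, p(54)=386155, p(55)=451276, p(56)=526823, p(57)=614154, p(58)=715220, p(59)=831820, p(60)=966467, p(61)=1121505, p(62)=1300156, p(63)=1505499, p(64)=1741630, p(65)=2012558, p(66)=2323520, p(67)=2679689, p(68)=3087735, p(69)=3554345, p(70)=4087968, p(71)=4697205, p(72)=5392783, p(73)=6185689, p(74)=7089500, p(75)=8118264, p(76)=9289091, p(77)=10619863, p(78)=12132164, p(79)=13848650, p(80)=15796476, p(81)=18004327, p(82)=20506255, p(83)=23338469, p(84)=26543660, p(85)=30167357, p(86)=34262962, p(87)=38887673, p(88)=44108109, p(89)=49995925, p(90)=56634173, p(91)=64112359, p(92)=72533807, p(93)=82010177, p(94)=92669720, p(95)=104651419, p(96)=118114304, p(97)=133230930, p(98)=150198136, p(99)=169229875, p(100)=190569292, p(101)=214481126, p(102)=241265379, p(103)=271248950, p(104)=304801365, p(105)=342325709, p(106)=384276336, p(107)=431149389, p(108)=483502844, p(109)=541946240, p(110)=607163746, p(111)=679903203, p(112)=761002156, p(113)=851376628, p(114)=952050665, p(115)=1064144451, p(116)=1188908248, p(117)=1327710076, p(118)=1482074143, p(119)=1653668665, p(120)=1844349560, p(121)=2056148051, p(122)=2291320912, p(123)=2552338241, p(124)=2841940500, p(125)=3163127352, p(126)=3519222692, p(127)=3913864295, p(128)=4351078600, p(129)=4835271870, p(130)=5371315400, p(131)=5964539504, p(132)=6620830889, p(133)=7346629512, p(134)=8149040695, p(135)=9035836076, p(136)=10015581680, p(137)=11097645016, p(138)=12292341831, p(139)=13610949895, p(140)=15065878135, p(141)=16670689208, p(142)=18440293320, p(143)=20390982757, p(144)=22540654445, p(145)=24908858009, p(146)=27517052599, p(147)=30388671978, p(148)=33549419497, p(149)=37027355200, p(150)=40853235313, p(151)=45060624582, p(152)=49686288421, p(153)=54770336324, p(154)=60356673280, p(155)=66493182097, p(156)=73232243759, p(157)=80630964769, p(158)=88751778802, p(159)=97662728555, p(160)=107438159466, p(161)=118159068427, p(162)=129913904637, p(163)=142798995930, p(164)=156919475295, p(165)=172389800255, p(166)=189334822579, p(167)=207890420102, p(168)=228204732751, p(169)=250438925115, p(170)=274768617130, p(171)=301384802048, p(172)=330495499613, p(173)=362326859895, p(174)=397125074750, p(175)=435157697830, p(176)=476715857290, p(177)=522115831195, p(178)=571701605655, p(179)=625846753120, p(180)=684957390936, p(181)=749474411781, p(182)=819876908323, p(183)=896684817527.
Final step: p(184) = p(183) + p(182) - p(179) - p(177) + p(172) + p(169) - p(162) - p(158) + p(149) + p(144) - p(133) - p(127) + p(114) + p(107) - p(92) - p(84) + p(67) + p(58) - p(39) - p(29) + p(8)
= 896684817527 + 819876908323 - 625846753120 - 522115831195 + 330495499613 + 250438925115 - 129913904637 - 88751778802 + 37027355200 + 22540654445 - 7346629512 - 3913864295 + 952050665 + 431149389 - 72533807 - 26543660 + 2679689 + 715220 - 31185 - 4565 + 22
= 980462880430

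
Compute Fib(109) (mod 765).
494

Matrix identity: Q^n = [[F_(n+1), F_n], [F_n, F_(n-1)]] with Q = [[1,1],[1,0]].
n = 109 = 1101101₂. Square-and-multiply, entries mod 765:
Q^1 = [[1,1],[1,0]]
Q^3 = (Q^1)²·Q = [[3,2],[2,1]]
Q^6 = (Q^3)² = [[13,8],[8,5]]
Q^13 = (Q^6)²·Q = [[377,233],[233,144]]
Q^27 = (Q^13)²·Q = [[336,578],[578,523]]
Q^54 = (Q^27)² = [[220,17],[17,203]]
Q^109 = (Q^54)²·Q = [[35,494],[494,306]]
F_109 mod 765 = Q^109[0][1] = 494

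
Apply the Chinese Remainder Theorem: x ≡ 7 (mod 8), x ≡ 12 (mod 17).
63

Using Chinese Remainder Theorem:
M = 8 × 17 = 136
M1 = 17, M2 = 8
y1 = 17^(-1) mod 8 = 1
y2 = 8^(-1) mod 17 = 15
x = (7×17×1 + 12×8×15) mod 136 = 63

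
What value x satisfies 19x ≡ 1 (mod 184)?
155

gcd(19, 184) = 1, so the inverse exists.
Extended Euclidean algorithm on (184, 19):
184 = 9 × 19 + 13  ⟹  13 = (1)·184 + (-9)·19
19 = 1 × 13 + 6  ⟹  6 = (-1)·184 + (10)·19
13 = 2 × 6 + 1  ⟹  1 = (3)·184 + (-29)·19
So (-29)·19 ≡ 1 (mod 184), i.e. 19^(-1) ≡ -29 ≡ 155 (mod 184).
Check: 19 × 155 = 2945 ≡ 1 (mod 184)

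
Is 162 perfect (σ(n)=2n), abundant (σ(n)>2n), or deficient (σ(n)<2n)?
abundant

Proper divisors of 162: sum = 1 + 2 + 3 + 6 + 9 + 18 + 27 + 54 + 81 = 201
Since 201 > 162, 162 is abundant.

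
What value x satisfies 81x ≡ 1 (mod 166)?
41

gcd(81, 166) = 1, so the inverse exists.
Extended Euclidean algorithm on (166, 81):
166 = 2 × 81 + 4  ⟹  4 = (1)·166 + (-2)·81
81 = 20 × 4 + 1  ⟹  1 = (-20)·166 + (41)·81
So (41)·81 ≡ 1 (mod 166), i.e. 81^(-1) ≡ 41 (mod 166).
Check: 81 × 41 = 3321 ≡ 1 (mod 166)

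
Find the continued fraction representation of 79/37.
[2; 7, 2, 2]

Euclidean algorithm steps:
79 = 2 × 37 + 5
37 = 7 × 5 + 2
5 = 2 × 2 + 1
2 = 2 × 1 + 0
Continued fraction: [2; 7, 2, 2]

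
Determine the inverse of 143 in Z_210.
47

gcd(143, 210) = 1, so the inverse exists.
Extended Euclidean algorithm on (210, 143):
210 = 1 × 143 + 67  ⟹  67 = (1)·210 + (-1)·143
143 = 2 × 67 + 9  ⟹  9 = (-2)·210 + (3)·143
67 = 7 × 9 + 4  ⟹  4 = (15)·210 + (-22)·143
9 = 2 × 4 + 1  ⟹  1 = (-32)·210 + (47)·143
So (47)·143 ≡ 1 (mod 210), i.e. 143^(-1) ≡ 47 (mod 210).
Check: 143 × 47 = 6721 ≡ 1 (mod 210)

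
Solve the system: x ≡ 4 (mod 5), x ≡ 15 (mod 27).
69

Using Chinese Remainder Theorem:
M = 5 × 27 = 135
M1 = 27, M2 = 5
y1 = 27^(-1) mod 5 = 3
y2 = 5^(-1) mod 27 = 11
x = (4×27×3 + 15×5×11) mod 135 = 69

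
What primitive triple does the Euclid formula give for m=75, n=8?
(5561, 1200, 5689)

Euclid's formula: a = m² - n², b = 2mn, c = m² + n²
m = 75, n = 8
a = 75² - 8² = 5625 - 64 = 5561
b = 2 × 75 × 8 = 1200
c = 75² + 8² = 5625 + 64 = 5689
Verification: 5561² + 1200² = 30924721 + 1440000 = 32364721 = 5689² ✓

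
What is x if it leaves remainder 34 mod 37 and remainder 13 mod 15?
478

Using Chinese Remainder Theorem:
M = 37 × 15 = 555
M1 = 15, M2 = 37
y1 = 15^(-1) mod 37 = 5
y2 = 37^(-1) mod 15 = 13
x = (34×15×5 + 13×37×13) mod 555 = 478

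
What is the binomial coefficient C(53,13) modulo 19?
10

Using Lucas' theorem:
Write n=53 and k=13 in base 19:
n in base 19: [2, 15]
k in base 19: [0, 13]
C(53,13) mod 19 = ∏ C(n_i, k_i) mod 19
Digit binomials (mod 19): C(2,0) = 1; C(15,13) = 105 ≡ 10
Product: 1 × 10 = 10 ≡ 10 (mod 19)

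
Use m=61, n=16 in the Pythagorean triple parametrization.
(3465, 1952, 3977)

Euclid's formula: a = m² - n², b = 2mn, c = m² + n²
m = 61, n = 16
a = 61² - 16² = 3721 - 256 = 3465
b = 2 × 61 × 16 = 1952
c = 61² + 16² = 3721 + 256 = 3977
Verification: 3465² + 1952² = 12006225 + 3810304 = 15816529 = 3977² ✓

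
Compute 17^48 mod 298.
129

Repeated squaring. Binary of 48 = 110000.
17^1 ≡ 17 (mod 298); 17^2 ≡ 289 (mod 298); 17^4 ≡ 81 (mod 298); 17^8 ≡ 5 (mod 298); 17^16 ≡ 25 (mod 298); 17^32 ≡ 29 (mod 298)
17^48 = 17^16 × 17^32 ≡ 129 (mod 298)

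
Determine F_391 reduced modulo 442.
209

Matrix identity: Q^n = [[F_(n+1), F_n], [F_n, F_(n-1)]] with Q = [[1,1],[1,0]].
n = 391 = 110000111₂. Square-and-multiply, entries mod 442:
Q^1 = [[1,1],[1,0]]
Q^3 = (Q^1)²·Q = [[3,2],[2,1]]
Q^6 = (Q^3)² = [[13,8],[8,5]]
Q^12 = (Q^6)² = [[233,144],[144,89]]
Q^24 = (Q^12)² = [[327,400],[400,369]]
Q^48 = (Q^24)² = [[403,382],[382,21]]
Q^97 = (Q^48)²·Q = [[13,259],[259,196]]
Q^195 = (Q^97)²·Q = [[273,66],[66,207]]
Q^391 = (Q^195)²·Q = [[65,209],[209,298]]
F_391 mod 442 = Q^391[0][1] = 209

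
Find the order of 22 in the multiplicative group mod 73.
8

73 is prime, so ord(22) divides φ(73) = 72.
Divisors of 72: 1, 2, 3, 4, 6, 8, 9, 12, 18, 24, 36, 72.
Repeated squaring: 22^1 ≡ 22, 22^2 ≡ 46, 22^4 ≡ 72, 22^8 ≡ 1, 22^16 ≡ 1, 22^32 ≡ 1, 22^64 ≡ 1 (mod 73).
Test 22^d mod 73 for each divisor d in increasing order:
22^1 ≡ 22
22^2 ≡ 46
22^3 = 22^2·22^1 ≡ 63
22^4 ≡ 72
22^6 = 22^4·22^2 ≡ 27
22^8 ≡ 1  ← first divisor giving 1
The order is 8.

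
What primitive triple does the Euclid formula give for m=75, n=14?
(5429, 2100, 5821)

Euclid's formula: a = m² - n², b = 2mn, c = m² + n²
m = 75, n = 14
a = 75² - 14² = 5625 - 196 = 5429
b = 2 × 75 × 14 = 2100
c = 75² + 14² = 5625 + 196 = 5821
Verification: 5429² + 2100² = 29474041 + 4410000 = 33884041 = 5821² ✓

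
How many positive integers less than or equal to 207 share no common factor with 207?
132

207 = 3^2 × 23
φ(n) = n × ∏(1 - 1/p) for each prime p dividing n
φ(207) = 207 × (1 - 1/3) × (1 - 1/23) = 132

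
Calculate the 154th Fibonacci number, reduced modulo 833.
769

Matrix identity: Q^n = [[F_(n+1), F_n], [F_n, F_(n-1)]] with Q = [[1,1],[1,0]].
n = 154 = 10011010₂. Square-and-multiply, entries mod 833:
Q^1 = [[1,1],[1,0]]
Q^2 = (Q^1)² = [[2,1],[1,1]]
Q^4 = (Q^2)² = [[5,3],[3,2]]
Q^9 = (Q^4)²·Q = [[55,34],[34,21]]
Q^19 = (Q^9)²·Q = [[101,16],[16,85]]
Q^38 = (Q^19)² = [[461,477],[477,817]]
Q^77 = (Q^38)²·Q = [[76,226],[226,683]]
Q^154 = (Q^77)² = [[208,769],[769,272]]
F_154 mod 833 = Q^154[0][1] = 769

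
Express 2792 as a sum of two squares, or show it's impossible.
26² + 46² (a=26, b=46)

Factorization: 2792 = 2^3 × 349
By Fermat: n is sum of two squares iff every prime p ≡ 3 (mod 4) appears to even power.
All primes ≡ 3 (mod 4) appear to even power.
Search a = 0, 1, 2, … for 2792 - a² a perfect square: first hit at a = 26: 2792 - 676 = 2116 = 46².
2792 = 26² + 46² = 676 + 2116 ✓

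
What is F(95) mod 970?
95

Matrix identity: Q^n = [[F_(n+1), F_n], [F_n, F_(n-1)]] with Q = [[1,1],[1,0]].
n = 95 = 1011111₂. Square-and-multiply, entries mod 970:
Q^1 = [[1,1],[1,0]]
Q^2 = (Q^1)² = [[2,1],[1,1]]
Q^5 = (Q^2)²·Q = [[8,5],[5,3]]
Q^11 = (Q^5)²·Q = [[144,89],[89,55]]
Q^23 = (Q^11)²·Q = [[778,527],[527,251]]
Q^47 = (Q^23)²·Q = [[366,313],[313,53]]
Q^95 = (Q^47)²·Q = [[292,95],[95,197]]
F_95 mod 970 = Q^95[0][1] = 95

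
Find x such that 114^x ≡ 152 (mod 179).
103

Baby-step giant-step with step n = ⌈√179⌉ = 14.
Baby steps 114^j mod 179 (j:value) for j=0..13: 0:1, 1:114, 2:108, 3:140, 4:29, 5:84, 6:89, 7:122, 8:125, 9:109, 10:75, 11:137, 12:45, 13:118.
Giant-step multiplier: 114^(-14) ≡ 114^(178-14) = 114^164 ≡ 126 (mod 179).
Giant steps γ_i = 152·126^i mod 179: γ_0=152, γ_1=178, γ_2=53, γ_3=55, γ_4=128, γ_5=18, γ_6=120, γ_7=84 (in table at j=5).
x = i·n + j = 7·14 + 5 = 103.
Check: 114^103 ≡ 152 (mod 179).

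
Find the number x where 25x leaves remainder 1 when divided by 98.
51

gcd(25, 98) = 1, so the inverse exists.
Extended Euclidean algorithm on (98, 25):
98 = 3 × 25 + 23  ⟹  23 = (1)·98 + (-3)·25
25 = 1 × 23 + 2  ⟹  2 = (-1)·98 + (4)·25
23 = 11 × 2 + 1  ⟹  1 = (12)·98 + (-47)·25
So (-47)·25 ≡ 1 (mod 98), i.e. 25^(-1) ≡ -47 ≡ 51 (mod 98).
Check: 25 × 51 = 1275 ≡ 1 (mod 98)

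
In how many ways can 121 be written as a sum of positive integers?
2056148051

p(n) counts ways to write n as a sum of positive integers (order ignored).
Euler's pentagonal recurrence: p(k) = p(k-1) + p(k-2) - p(k-5) - p(k-7) + p(k-12) + p(k-15) - ... (offsets j(3j∓1)/2, signs ++--, p(0)=1, p(<0)=0).
DP table for k = 0..120: p(0)=1, p(1)=1, p(2)=2, p(3)=3, p(4)=5, p(5)=7, p(6)=11, p(7)=15, p(8)=22, p(9)=30, p(10)=42, p(11)=56, p(12)=77, p(13)=101, p(14)=135, p(15)=176, p(16)=231, p(17)=297, p(18)=385, p(19)=490, p(20)=627, p(21)=792, p(22)=1002, p(23)=1255, p(24)=1575, p(25)=1958, p(26)=2436, p(27)=3010, p(28)=3718, p(29)=4565, p(30)=5604, p(31)=6842, p(32)=8349, p(33)=10143, p(34)=12310, p(35)=14883, p(36)=17977, p(37)=21637, p(38)=26015, p(39)=31185, p(40)=37338, p(41)=44583, p(42)=53174, p(43)=63261, p(44)=75175, p(45)=89134, p(46)=105558, p(47)=124754, p(48)=147273, p(49)=173525, p(50)=204226, p(51)=239943, p(52)=281589, p(53)=329931, p(54)=386155, p(55)=451276, p(56)=526823, p(57)=614154, p(58)=715220, p(59)=831820, p(60)=966467, p(61)=1121505, p(62)=1300156, p(63)=1505499, p(64)=1741630, p(65)=2012558, p(66)=2323520, p(67)=2679689, p(68)=3087735, p(69)=3554345, p(70)=4087968, p(71)=4697205, p(72)=5392783, p(73)=6185689, p(74)=7089500, p(75)=8118264, p(76)=9289091, p(77)=10619863, p(78)=12132164, p(79)=13848650, p(80)=15796476, p(81)=18004327, p(82)=20506255, p(83)=23338469, p(84)=26543660, p(85)=30167357, p(86)=34262962, p(87)=38887673, p(88)=44108109, p(89)=49995925, p(90)=56634173, p(91)=64112359, p(92)=72533807, p(93)=82010177, p(94)=92669720, p(95)=104651419, p(96)=118114304, p(97)=133230930, p(98)=150198136, p(99)=169229875, p(100)=190569292, p(101)=214481126, p(102)=241265379, p(103)=271248950, p(104)=304801365, p(105)=342325709, p(106)=384276336, p(107)=431149389, p(108)=483502844, p(109)=541946240, p(110)=607163746, p(111)=679903203, p(112)=761002156, p(113)=851376628, p(114)=952050665, p(115)=1064144451, p(116)=1188908248, p(117)=1327710076, p(118)=1482074143, p(119)=1653668665, p(120)=1844349560.
Final step: p(121) = p(120) + p(119) - p(116) - p(114) + p(109) + p(106) - p(99) - p(95) + p(86) + p(81) - p(70) - p(64) + p(51) + p(44) - p(29) - p(21) + p(4)
= 1844349560 + 1653668665 - 1188908248 - 952050665 + 541946240 + 384276336 - 169229875 - 104651419 + 34262962 + 18004327 - 4087968 - 1741630 + 239943 + 75175 - 4565 - 792 + 5
= 2056148051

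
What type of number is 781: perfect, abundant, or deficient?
deficient

Proper divisors of 781: sum = 1 + 11 + 71 = 83
Since 83 < 781, 781 is deficient.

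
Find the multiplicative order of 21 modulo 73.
24

73 is prime, so ord(21) divides φ(73) = 72.
Divisors of 72: 1, 2, 3, 4, 6, 8, 9, 12, 18, 24, 36, 72.
Repeated squaring: 21^1 ≡ 21, 21^2 ≡ 3, 21^4 ≡ 9, 21^8 ≡ 8, 21^16 ≡ 64, 21^32 ≡ 8, 21^64 ≡ 64 (mod 73).
Test 21^d mod 73 for each divisor d in increasing order:
21^1 ≡ 21
21^2 ≡ 3
21^3 = 21^2·21^1 ≡ 63
21^4 ≡ 9
21^6 = 21^4·21^2 ≡ 27
21^8 ≡ 8
21^9 = 21^8·21^1 ≡ 22
21^12 = 21^8·21^4 ≡ 72
21^18 = 21^16·21^2 ≡ 46
21^24 = 21^16·21^8 ≡ 1  ← first divisor giving 1
The order is 24.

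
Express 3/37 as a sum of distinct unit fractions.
1/13 + 1/241 + 1/115921

Greedy algorithm:
3/37: ceiling(37/3) = 13, use 1/13
2/481: ceiling(481/2) = 241, use 1/241
1/115921: ceiling(115921/1) = 115921, use 1/115921
Result: 3/37 = 1/13 + 1/241 + 1/115921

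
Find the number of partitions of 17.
297

p(n) counts ways to write n as a sum of positive integers (order ignored).
Euler's pentagonal recurrence: p(k) = p(k-1) + p(k-2) - p(k-5) - p(k-7) + p(k-12) + p(k-15) - ... (offsets j(3j∓1)/2, signs ++--, p(0)=1, p(<0)=0).
DP table for k = 0..16: p(0)=1, p(1)=1, p(2)=2, p(3)=3, p(4)=5, p(5)=7, p(6)=11, p(7)=15, p(8)=22, p(9)=30, p(10)=42, p(11)=56, p(12)=77, p(13)=101, p(14)=135, p(15)=176, p(16)=231.
Final step: p(17) = p(16) + p(15) - p(12) - p(10) + p(5) + p(2)
= 231 + 176 - 77 - 42 + 7 + 2
= 297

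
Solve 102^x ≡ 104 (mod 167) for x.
145

Baby-step giant-step with step n = ⌈√167⌉ = 13.
Baby steps 102^j mod 167 (j:value) for j=0..12: 0:1, 1:102, 2:50, 3:90, 4:162, 5:158, 6:84, 7:51, 8:25, 9:45, 10:81, 11:79, 12:42.
Giant-step multiplier: 102^(-13) ≡ 102^(166-13) = 102^153 ≡ 95 (mod 167).
Giant steps γ_i = 104·95^i mod 167: γ_0=104, γ_1=27, γ_2=60, γ_3=22, γ_4=86, γ_5=154, γ_6=101, γ_7=76, γ_8=39, γ_9=31, γ_10=106, γ_11=50 (in table at j=2).
x = i·n + j = 11·13 + 2 = 145.
Check: 102^145 ≡ 104 (mod 167).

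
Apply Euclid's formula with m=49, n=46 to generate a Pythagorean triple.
(285, 4508, 4517)

Euclid's formula: a = m² - n², b = 2mn, c = m² + n²
m = 49, n = 46
a = 49² - 46² = 2401 - 2116 = 285
b = 2 × 49 × 46 = 4508
c = 49² + 46² = 2401 + 2116 = 4517
Verification: 285² + 4508² = 81225 + 20322064 = 20403289 = 4517² ✓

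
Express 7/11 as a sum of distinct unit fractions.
1/2 + 1/8 + 1/88

Greedy algorithm:
7/11: ceiling(11/7) = 2, use 1/2
3/22: ceiling(22/3) = 8, use 1/8
1/88: ceiling(88/1) = 88, use 1/88
Result: 7/11 = 1/2 + 1/8 + 1/88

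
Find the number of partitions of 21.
792

p(n) counts ways to write n as a sum of positive integers (order ignored).
Euler's pentagonal recurrence: p(k) = p(k-1) + p(k-2) - p(k-5) - p(k-7) + p(k-12) + p(k-15) - ... (offsets j(3j∓1)/2, signs ++--, p(0)=1, p(<0)=0).
DP table for k = 0..20: p(0)=1, p(1)=1, p(2)=2, p(3)=3, p(4)=5, p(5)=7, p(6)=11, p(7)=15, p(8)=22, p(9)=30, p(10)=42, p(11)=56, p(12)=77, p(13)=101, p(14)=135, p(15)=176, p(16)=231, p(17)=297, p(18)=385, p(19)=490, p(20)=627.
Final step: p(21) = p(20) + p(19) - p(16) - p(14) + p(9) + p(6)
= 627 + 490 - 231 - 135 + 30 + 11
= 792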